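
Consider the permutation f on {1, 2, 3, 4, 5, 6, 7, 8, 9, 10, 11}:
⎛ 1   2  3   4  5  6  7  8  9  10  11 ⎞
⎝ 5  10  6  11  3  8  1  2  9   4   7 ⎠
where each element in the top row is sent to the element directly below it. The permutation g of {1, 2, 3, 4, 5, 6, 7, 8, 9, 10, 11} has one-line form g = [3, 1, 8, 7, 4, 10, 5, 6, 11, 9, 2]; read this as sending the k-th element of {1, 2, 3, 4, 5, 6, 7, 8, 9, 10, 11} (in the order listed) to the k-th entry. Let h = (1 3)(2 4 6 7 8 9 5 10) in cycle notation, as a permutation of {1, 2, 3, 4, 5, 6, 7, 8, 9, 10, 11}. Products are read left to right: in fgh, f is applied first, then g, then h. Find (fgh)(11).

Apply the permutations in order: f(11) = 7, then g(7) = 5, then h(5) = 10. So (fgh)(11) = 10.

10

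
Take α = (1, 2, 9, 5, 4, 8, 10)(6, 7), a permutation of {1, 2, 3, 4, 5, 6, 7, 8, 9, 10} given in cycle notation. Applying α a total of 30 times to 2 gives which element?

2 lies in the 7-cycle (1, 2, 9, 5, 4, 8, 10).
On a 7-cycle, α^7 is the identity, so α^30 = α^2 there (30 ≡ 2 mod 7).
Stepping 2 places around the cycle: 2 → 9 → 5.

5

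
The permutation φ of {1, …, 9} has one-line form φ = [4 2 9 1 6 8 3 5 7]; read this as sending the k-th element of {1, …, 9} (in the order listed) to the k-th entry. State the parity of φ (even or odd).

In disjoint-cycle form the cycle lengths are 3, 3, 2, 1.
A cycle is odd iff its length is even; φ has 1 even-length cycle, so sgn(φ) = (−1)^1 and φ is odd.

odd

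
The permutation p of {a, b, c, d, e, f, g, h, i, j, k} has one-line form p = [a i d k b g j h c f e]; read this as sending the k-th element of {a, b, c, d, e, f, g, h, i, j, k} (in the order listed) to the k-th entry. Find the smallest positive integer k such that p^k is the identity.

6

Writing p as disjoint cycles, the cycle lengths are 6, 3, 1, 1.
The order of p is the least common multiple of its cycle lengths: lcm(6, 3) = 6.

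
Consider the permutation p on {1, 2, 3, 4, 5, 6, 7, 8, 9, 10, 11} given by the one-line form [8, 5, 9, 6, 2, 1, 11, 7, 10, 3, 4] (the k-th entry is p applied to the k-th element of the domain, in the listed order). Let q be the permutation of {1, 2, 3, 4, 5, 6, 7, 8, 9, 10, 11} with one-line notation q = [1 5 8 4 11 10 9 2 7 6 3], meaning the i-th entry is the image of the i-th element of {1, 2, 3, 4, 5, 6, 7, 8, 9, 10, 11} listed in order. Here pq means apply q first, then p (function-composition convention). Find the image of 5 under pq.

First apply q: q(5) = 11, then p(11) = 4. Thus (pq)(5) = 4.

4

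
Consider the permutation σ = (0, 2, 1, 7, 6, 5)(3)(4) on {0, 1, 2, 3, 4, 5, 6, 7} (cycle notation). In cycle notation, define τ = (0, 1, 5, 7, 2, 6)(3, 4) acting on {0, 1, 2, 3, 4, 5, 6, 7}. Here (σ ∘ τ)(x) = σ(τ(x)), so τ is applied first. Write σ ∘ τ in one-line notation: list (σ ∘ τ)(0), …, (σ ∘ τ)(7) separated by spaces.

7 0 5 4 3 6 2 1

For each element, apply τ then σ: 0 → 1 → 7; 1 → 5 → 0; 2 → 6 → 5; 3 → 4 → 4; 4 → 3 → 3; 5 → 7 → 6; 6 → 0 → 2; 7 → 2 → 1.
So σ ∘ τ in one-line form is 7 0 5 4 3 6 2 1.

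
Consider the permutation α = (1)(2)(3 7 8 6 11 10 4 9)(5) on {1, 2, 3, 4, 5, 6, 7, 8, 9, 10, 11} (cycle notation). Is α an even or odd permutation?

The cycle lengths are 8, 1, 1, 1.
A cycle is odd iff its length is even; α has 1 even-length cycle, so sgn(α) = (−1)^1 and α is odd.

odd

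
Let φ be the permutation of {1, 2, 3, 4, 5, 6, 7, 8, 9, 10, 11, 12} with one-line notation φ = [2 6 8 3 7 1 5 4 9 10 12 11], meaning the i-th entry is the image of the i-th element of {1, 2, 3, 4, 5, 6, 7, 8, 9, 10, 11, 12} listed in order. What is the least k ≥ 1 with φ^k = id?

The disjoint-cycle form of φ has cycle lengths 3, 3, 2, 2, 1, 1.
Since disjoint cycles commute, ord(φ) = lcm(3, 3, 2, 2) = 6.

6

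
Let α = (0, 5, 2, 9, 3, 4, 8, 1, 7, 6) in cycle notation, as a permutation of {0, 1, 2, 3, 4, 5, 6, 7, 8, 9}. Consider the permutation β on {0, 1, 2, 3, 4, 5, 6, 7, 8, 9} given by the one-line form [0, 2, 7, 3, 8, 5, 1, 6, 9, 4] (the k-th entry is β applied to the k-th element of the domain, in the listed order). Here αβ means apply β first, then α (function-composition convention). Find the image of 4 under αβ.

1

(αβ)(4) = α(β(4)). β(4) = 8, then α(8) = 1. So (αβ)(4) = 1.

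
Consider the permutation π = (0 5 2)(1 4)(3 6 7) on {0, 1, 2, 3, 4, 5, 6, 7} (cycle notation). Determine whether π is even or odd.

The cycle lengths are 3, 3, 2.
A cycle is odd iff its length is even; π has 1 even-length cycle, so sgn(π) = (−1)^1 and π is odd.

odd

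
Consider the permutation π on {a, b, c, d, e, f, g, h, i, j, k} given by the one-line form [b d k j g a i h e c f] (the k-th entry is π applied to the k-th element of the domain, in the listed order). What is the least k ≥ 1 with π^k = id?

The disjoint-cycle form of π has cycle lengths 7, 3, 1.
The order of π is the least common multiple of its cycle lengths: lcm(7, 3) = 21.

21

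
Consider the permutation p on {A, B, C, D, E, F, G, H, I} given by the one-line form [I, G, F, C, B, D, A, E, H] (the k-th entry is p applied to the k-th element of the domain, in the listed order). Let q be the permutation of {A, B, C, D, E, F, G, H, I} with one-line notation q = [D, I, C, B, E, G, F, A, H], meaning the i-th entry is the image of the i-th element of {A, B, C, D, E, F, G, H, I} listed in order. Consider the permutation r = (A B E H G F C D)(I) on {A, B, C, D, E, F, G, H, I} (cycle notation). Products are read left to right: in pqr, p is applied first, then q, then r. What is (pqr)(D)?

Chase D: p(D) = C; q(C) = C; r(C) = D. Hence (pqr)(D) = D.

D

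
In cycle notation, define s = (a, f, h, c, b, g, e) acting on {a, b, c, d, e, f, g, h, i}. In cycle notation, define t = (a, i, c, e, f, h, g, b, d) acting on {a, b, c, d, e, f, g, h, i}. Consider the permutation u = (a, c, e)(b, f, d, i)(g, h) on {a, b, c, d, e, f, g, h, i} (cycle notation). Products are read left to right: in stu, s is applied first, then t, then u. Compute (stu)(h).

(stu)(h) = u(t(s(h))). s(h) = c, then t(c) = e, then u(e) = a, so the result is a.

a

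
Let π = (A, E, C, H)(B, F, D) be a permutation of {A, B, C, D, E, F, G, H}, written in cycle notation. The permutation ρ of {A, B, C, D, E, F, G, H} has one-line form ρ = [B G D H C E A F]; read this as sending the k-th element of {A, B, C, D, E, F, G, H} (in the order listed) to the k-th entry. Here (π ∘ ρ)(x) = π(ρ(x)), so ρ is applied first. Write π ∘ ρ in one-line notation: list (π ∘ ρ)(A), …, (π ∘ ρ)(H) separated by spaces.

(π ∘ ρ)(x) = π(ρ(x)). Computing each image: π(ρ(A)) = π(B) = F, π(ρ(B)) = π(G) = G, π(ρ(C)) = π(D) = B, π(ρ(D)) = π(H) = A, π(ρ(E)) = π(C) = H, π(ρ(F)) = π(E) = C, π(ρ(G)) = π(A) = E, π(ρ(H)) = π(F) = D.
Hence π ∘ ρ = [F G B A H C E D].

F G B A H C E D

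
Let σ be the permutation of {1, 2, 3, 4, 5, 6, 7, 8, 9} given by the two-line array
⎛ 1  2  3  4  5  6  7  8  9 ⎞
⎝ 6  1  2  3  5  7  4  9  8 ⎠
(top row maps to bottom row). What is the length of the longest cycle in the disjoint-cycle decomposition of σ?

6

Decomposing into disjoint cycles gives (1, 6, 7, 4, 3, 2)(8, 9); the longest has length 6.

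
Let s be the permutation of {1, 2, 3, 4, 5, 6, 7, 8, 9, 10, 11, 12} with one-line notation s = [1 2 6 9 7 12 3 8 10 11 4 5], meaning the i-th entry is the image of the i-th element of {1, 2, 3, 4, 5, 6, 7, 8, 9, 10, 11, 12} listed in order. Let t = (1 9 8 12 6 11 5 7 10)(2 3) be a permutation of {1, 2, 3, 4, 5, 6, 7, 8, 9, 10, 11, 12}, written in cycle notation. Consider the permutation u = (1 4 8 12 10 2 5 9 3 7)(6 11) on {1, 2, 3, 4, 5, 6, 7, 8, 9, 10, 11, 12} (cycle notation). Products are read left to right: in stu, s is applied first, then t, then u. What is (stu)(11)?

8

(stu)(11) = u(t(s(11))). s(11) = 4, then t(4) = 4, then u(4) = 8, so the result is 8.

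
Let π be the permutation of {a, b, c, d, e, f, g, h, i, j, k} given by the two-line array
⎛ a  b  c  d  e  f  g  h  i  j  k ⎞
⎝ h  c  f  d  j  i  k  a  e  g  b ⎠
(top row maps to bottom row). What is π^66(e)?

Tracing e → j → … returns to e after 8 steps, so e lies in an 8-cycle (b, c, f, i, e, j, g, k).
Powers repeat with period 8 on this cycle, and 66 mod 8 = 2, so π^66(e) = π^2(e).
Advancing 2 steps from e: e → j → g.

g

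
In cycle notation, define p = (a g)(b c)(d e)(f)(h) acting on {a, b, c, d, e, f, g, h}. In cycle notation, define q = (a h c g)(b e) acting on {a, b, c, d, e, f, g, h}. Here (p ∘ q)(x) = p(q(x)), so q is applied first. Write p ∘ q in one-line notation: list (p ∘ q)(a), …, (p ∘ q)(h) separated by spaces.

h d a e c f g b

(p ∘ q)(x) = p(q(x)). Computing each image: p(q(a)) = p(h) = h, p(q(b)) = p(e) = d, p(q(c)) = p(g) = a, p(q(d)) = p(d) = e, p(q(e)) = p(b) = c, p(q(f)) = p(f) = f, p(q(g)) = p(a) = g, p(q(h)) = p(c) = b.
Hence p ∘ q = [h d a e c f g b].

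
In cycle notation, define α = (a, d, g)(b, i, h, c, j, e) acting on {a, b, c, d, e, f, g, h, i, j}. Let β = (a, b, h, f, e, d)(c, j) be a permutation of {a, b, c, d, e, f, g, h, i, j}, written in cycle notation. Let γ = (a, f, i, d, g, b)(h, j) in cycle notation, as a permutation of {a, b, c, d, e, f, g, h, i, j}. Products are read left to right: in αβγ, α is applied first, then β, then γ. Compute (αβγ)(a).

Apply the permutations in order: α(a) = d, then β(d) = a, then γ(a) = f. So (αβγ)(a) = f.

f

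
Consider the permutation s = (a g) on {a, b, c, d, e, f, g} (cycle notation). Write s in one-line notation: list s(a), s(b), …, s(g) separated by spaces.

Each element maps to the next entry in its cycle (wrapping to the front): a→g, b→b, c→c, d→d, e→e, f→f, g→a.
So the one-line form is g b c d e f a.

g b c d e f a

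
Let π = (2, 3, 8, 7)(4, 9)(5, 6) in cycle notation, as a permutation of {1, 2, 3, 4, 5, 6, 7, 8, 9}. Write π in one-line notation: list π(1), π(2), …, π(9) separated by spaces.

1 3 8 9 6 5 2 7 4

Each element maps to the next entry in its cycle (wrapping to the front): 1→1, 2→3, 3→8, 4→9, 5→6, 6→5, 7→2, 8→7, 9→4.
So the one-line form is 1 3 8 9 6 5 2 7 4.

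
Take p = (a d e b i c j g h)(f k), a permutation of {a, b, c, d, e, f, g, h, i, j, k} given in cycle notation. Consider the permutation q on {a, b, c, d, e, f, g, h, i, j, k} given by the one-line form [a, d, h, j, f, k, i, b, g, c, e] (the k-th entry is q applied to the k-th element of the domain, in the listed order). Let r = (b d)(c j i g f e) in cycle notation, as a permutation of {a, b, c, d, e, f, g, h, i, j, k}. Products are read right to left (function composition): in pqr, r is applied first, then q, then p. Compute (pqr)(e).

a

Apply the permutations in order: r(e) = c, then q(c) = h, then p(h) = a. So (pqr)(e) = a.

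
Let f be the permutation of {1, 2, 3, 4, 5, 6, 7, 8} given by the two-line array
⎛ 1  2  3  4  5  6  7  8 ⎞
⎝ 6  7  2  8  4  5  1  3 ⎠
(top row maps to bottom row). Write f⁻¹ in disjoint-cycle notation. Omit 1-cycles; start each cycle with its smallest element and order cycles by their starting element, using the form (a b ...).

(1 7 2 3 8 4 5 6)

First write f in disjoint cycles: (1 6 5 4 8 3 2 7).
The inverse reverses every cycle; in canonical form, f⁻¹ = (1 7 2 3 8 4 5 6).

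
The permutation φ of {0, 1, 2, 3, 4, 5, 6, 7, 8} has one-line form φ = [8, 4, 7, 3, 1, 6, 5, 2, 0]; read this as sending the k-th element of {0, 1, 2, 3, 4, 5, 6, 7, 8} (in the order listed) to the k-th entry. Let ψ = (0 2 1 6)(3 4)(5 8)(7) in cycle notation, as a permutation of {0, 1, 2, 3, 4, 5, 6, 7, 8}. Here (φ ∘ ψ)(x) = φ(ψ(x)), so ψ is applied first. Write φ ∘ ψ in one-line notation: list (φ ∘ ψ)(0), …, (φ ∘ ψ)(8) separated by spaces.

For each element, apply ψ then φ: 0 → 2 → 7; 1 → 6 → 5; 2 → 1 → 4; 3 → 4 → 1; 4 → 3 → 3; 5 → 8 → 0; 6 → 0 → 8; 7 → 7 → 2; 8 → 5 → 6.
So φ ∘ ψ in one-line form is 7 5 4 1 3 0 8 2 6.

7 5 4 1 3 0 8 2 6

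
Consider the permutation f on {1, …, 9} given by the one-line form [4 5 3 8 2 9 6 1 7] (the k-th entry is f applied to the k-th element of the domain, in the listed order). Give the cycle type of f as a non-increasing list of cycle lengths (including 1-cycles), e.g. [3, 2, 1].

[3, 3, 2, 1]

The disjoint cycles are (1 4 8)(2 5)(3)(6 9 7), with lengths 3, 3, 2, 1 in non-increasing order.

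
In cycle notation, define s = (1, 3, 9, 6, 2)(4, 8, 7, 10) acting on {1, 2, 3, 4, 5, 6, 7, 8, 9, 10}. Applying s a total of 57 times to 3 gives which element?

3 lies in the 5-cycle (1, 3, 9, 6, 2).
On a 5-cycle, s^5 is the identity, so s^57 = s^2 there (57 ≡ 2 mod 5).
Advancing 2 steps from 3: 3 → 9 → 6.

6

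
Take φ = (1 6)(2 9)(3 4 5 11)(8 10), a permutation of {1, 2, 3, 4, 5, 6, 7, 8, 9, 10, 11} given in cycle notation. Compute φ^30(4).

11

4 lies in the 4-cycle (3 4 5 11).
Since the cycle has length 4, φ^30 acts on it the same as φ^2 (30 mod 4 = 2).
Advancing 2 steps from 4: 4 → 5 → 11.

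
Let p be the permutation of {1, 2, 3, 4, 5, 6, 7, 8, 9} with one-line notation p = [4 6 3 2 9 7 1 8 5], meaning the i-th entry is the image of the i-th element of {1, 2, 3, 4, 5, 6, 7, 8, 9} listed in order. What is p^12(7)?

Tracing 7 → 1 → … returns to 7 after 5 steps, so 7 lies in a 5-cycle (1, 4, 2, 6, 7).
Powers repeat with period 5 on this cycle, and 12 mod 5 = 2, so p^12(7) = p^2(7).
Stepping 2 places around the cycle: 7 → 1 → 4.

4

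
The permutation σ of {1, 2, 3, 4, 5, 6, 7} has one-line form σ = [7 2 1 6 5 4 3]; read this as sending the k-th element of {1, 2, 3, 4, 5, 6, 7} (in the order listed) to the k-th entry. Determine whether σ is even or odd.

In disjoint-cycle form the cycle lengths are 3, 2, 1, 1.
A cycle of length ℓ contributes ℓ−1 transpositions, so σ is a product of 2 + 1 = 3 transpositions — odd.

odd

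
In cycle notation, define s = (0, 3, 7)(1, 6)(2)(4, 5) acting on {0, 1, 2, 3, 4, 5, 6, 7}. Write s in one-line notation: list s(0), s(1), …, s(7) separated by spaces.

3 6 2 7 5 4 1 0

Each element maps to the next entry in its cycle (wrapping to the front): 0→3, 1→6, 2→2, 3→7, 4→5, 5→4, 6→1, 7→0.
So the one-line form is 3 6 2 7 5 4 1 0.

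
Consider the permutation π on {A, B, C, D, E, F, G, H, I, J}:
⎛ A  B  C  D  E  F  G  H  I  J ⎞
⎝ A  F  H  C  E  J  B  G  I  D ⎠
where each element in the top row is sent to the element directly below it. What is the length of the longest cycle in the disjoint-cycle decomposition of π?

Decomposing into disjoint cycles gives (B F J D C H G); the longest has length 7.

7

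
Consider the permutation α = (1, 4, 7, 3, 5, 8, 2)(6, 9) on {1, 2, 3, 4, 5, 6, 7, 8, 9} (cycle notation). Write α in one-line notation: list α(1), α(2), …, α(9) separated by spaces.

Image by image: 1→4, 2→1, 3→5, 4→7, 5→8, 6→9, 7→3, 8→2, 9→6.
Listing these in domain order gives 4 1 5 7 8 9 3 2 6.

4 1 5 7 8 9 3 2 6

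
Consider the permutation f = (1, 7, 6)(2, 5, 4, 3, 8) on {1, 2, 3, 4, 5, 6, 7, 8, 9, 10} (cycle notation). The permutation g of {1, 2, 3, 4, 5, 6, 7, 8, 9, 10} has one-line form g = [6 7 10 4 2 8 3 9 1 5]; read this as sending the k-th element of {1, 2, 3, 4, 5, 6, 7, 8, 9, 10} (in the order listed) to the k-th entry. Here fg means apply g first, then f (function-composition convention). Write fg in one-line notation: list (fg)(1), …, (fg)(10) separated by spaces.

For each element, apply g then f: 1 → 6 → 1; 2 → 7 → 6; 3 → 10 → 10; 4 → 4 → 3; 5 → 2 → 5; 6 → 8 → 2; 7 → 3 → 8; 8 → 9 → 9; 9 → 1 → 7; 10 → 5 → 4.
So fg in one-line form is 1 6 10 3 5 2 8 9 7 4.

1 6 10 3 5 2 8 9 7 4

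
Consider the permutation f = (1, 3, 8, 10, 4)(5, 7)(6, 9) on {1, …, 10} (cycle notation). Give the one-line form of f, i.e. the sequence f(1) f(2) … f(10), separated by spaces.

3 2 8 1 7 9 5 10 6 4

Reading each image from the cycles: 1↦3, 2↦2, 3↦8, 4↦1, 5↦7, 6↦9, 7↦5, 8↦10, 9↦6, 10↦4.
So the one-line form is 3 2 8 1 7 9 5 10 6 4.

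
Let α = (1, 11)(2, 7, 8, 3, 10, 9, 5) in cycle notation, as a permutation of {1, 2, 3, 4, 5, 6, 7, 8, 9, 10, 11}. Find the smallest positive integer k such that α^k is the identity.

14

The cycle type of α is (7, 2, 1, 1).
Since disjoint cycles commute, ord(α) = lcm(7, 2) = 14.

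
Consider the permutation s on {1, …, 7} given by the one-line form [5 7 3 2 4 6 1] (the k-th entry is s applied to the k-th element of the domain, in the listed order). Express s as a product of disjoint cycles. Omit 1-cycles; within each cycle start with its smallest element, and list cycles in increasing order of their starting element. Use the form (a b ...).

(1 5 4 2 7)

From 1: 1 → 5 → 4 → 2 → 7 → 1, closing the cycle (1 5 4 2 7).
Continuing from each remaining unvisited element yields (1 5 4 2 7).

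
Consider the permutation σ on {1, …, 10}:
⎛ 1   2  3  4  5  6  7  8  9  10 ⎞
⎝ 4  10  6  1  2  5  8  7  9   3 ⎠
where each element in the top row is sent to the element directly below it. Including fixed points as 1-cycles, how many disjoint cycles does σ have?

4

The cycle decomposition is (1 4)(2 10 3 6 5)(7 8)(9), which has 4 cycles (counting 1-cycles).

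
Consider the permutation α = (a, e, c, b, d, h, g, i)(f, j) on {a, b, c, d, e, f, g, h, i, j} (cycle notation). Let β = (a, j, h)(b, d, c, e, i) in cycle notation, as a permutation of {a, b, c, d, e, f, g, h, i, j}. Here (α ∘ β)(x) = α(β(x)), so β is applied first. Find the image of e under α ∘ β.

a

(α ∘ β)(e) = α(β(e)). β(e) = i, then α(i) = a. So (α ∘ β)(e) = a.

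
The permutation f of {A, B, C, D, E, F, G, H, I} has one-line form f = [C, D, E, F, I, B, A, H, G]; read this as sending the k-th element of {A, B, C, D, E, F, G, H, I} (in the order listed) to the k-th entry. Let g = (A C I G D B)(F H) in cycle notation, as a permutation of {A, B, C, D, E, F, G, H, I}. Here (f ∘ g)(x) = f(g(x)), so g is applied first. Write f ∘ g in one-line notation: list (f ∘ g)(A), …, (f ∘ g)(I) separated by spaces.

Chase each element through g then f: A → C → E; B → A → C; C → I → G; D → B → D; E → E → I; F → H → H; G → D → F; H → F → B; I → G → A.
So f ∘ g in one-line form is E C G D I H F B A.

E C G D I H F B A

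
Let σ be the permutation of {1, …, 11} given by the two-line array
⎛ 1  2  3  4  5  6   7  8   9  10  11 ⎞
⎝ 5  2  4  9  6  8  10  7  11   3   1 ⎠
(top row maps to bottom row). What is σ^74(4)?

Tracing 4 → 9 → … returns to 4 after 10 steps, so 4 lies in a 10-cycle (1, 5, 6, 8, 7, 10, 3, 4, 9, 11).
Since the cycle has length 10, σ^74 acts on it the same as σ^4 (74 mod 10 = 4).
Advancing 4 steps from 4: 4 → 9 → 11 → 1 → 5.

5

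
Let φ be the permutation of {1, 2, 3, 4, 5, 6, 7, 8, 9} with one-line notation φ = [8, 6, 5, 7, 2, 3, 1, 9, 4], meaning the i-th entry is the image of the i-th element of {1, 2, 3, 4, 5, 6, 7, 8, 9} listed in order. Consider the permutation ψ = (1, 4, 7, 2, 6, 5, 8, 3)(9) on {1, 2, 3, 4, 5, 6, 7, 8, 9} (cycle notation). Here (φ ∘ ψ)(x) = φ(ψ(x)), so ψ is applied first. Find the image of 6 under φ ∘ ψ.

2

ψ(6) = 5, then φ(5) = 2; composing gives (φ ∘ ψ)(6) = 2.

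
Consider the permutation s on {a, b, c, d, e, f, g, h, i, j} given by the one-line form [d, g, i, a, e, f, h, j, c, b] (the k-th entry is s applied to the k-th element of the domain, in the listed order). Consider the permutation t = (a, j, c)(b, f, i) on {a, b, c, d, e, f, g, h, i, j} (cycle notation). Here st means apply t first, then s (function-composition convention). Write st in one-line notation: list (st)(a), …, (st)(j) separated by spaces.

For each element, apply t then s: a → j → b; b → f → f; c → a → d; d → d → a; e → e → e; f → i → c; g → g → h; h → h → j; i → b → g; j → c → i.
So st in one-line form is b f d a e c h j g i.

b f d a e c h j g i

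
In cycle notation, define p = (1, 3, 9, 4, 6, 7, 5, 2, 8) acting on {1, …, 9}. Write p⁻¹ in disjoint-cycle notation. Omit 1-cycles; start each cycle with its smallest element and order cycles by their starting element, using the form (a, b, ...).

(1, 8, 2, 5, 7, 6, 4, 9, 3)

If p sends a → b within a cycle, p⁻¹ sends b → a; equivalently, reverse each cycle.
Reversing each cycle of p and rotating so the smallest element leads gives (1, 8, 2, 5, 7, 6, 4, 9, 3).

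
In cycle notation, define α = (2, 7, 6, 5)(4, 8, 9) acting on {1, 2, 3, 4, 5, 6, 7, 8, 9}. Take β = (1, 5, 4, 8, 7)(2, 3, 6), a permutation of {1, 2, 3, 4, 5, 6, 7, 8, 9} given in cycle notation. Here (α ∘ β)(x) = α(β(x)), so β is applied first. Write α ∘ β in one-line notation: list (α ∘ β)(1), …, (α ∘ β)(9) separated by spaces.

2 3 5 9 8 7 1 6 4

(α ∘ β)(x) = α(β(x)). Computing each image: α(β(1)) = α(5) = 2, α(β(2)) = α(3) = 3, α(β(3)) = α(6) = 5, α(β(4)) = α(8) = 9, α(β(5)) = α(4) = 8, α(β(6)) = α(2) = 7, α(β(7)) = α(1) = 1, α(β(8)) = α(7) = 6, α(β(9)) = α(9) = 4.
Hence α ∘ β = [2 3 5 9 8 7 1 6 4].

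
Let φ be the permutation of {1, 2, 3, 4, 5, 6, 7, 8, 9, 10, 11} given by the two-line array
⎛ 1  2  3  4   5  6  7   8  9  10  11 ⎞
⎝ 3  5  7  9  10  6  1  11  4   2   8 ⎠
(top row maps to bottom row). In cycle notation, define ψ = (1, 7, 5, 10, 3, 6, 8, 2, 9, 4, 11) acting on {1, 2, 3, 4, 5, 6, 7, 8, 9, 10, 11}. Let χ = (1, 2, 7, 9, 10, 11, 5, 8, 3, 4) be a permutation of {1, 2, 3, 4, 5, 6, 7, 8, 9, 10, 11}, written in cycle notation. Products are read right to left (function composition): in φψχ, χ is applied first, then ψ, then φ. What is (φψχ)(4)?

1

Chase 4: χ(4) = 1; ψ(1) = 7; φ(7) = 1. Hence (φψχ)(4) = 1.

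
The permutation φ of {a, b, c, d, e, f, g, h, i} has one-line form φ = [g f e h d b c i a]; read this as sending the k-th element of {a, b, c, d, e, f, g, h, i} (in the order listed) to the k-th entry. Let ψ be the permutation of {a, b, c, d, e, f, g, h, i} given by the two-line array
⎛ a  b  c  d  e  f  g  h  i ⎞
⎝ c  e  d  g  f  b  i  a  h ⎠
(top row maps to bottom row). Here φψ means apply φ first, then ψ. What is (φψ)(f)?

e

φ(f) = b, then ψ(b) = e; composing gives (φψ)(f) = e.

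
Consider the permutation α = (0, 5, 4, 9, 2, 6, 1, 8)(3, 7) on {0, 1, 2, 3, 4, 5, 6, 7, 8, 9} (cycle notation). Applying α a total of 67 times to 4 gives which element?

4 lies in the 8-cycle (0, 5, 4, 9, 2, 6, 1, 8).
On an 8-cycle, α^8 is the identity, so α^67 = α^3 there (67 ≡ 3 mod 8).
Stepping 3 places around the cycle: 4 → 9 → 2 → 6.

6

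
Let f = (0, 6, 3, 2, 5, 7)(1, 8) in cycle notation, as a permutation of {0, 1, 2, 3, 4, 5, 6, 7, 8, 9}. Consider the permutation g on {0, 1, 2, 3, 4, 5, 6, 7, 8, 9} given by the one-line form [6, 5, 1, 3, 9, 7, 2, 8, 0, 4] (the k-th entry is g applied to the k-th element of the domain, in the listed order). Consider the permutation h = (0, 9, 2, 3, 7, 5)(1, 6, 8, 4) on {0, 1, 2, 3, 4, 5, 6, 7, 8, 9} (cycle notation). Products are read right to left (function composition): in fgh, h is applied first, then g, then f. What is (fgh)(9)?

8

(fgh)(9) = f(g(h(9))). h(9) = 2, then g(2) = 1, then f(1) = 8, so the result is 8.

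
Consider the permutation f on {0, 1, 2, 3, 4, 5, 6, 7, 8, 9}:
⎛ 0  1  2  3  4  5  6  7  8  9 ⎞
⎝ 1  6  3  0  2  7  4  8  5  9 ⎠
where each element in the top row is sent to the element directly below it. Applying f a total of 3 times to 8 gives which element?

8

Tracing 8 → 5 → … returns to 8 after 3 steps, so 8 lies in a 3-cycle (5, 7, 8).
Powers repeat with period 3 on this cycle, and 3 mod 3 = 0, so f^3(8) = f^0(8).
So f^3(8) = 8.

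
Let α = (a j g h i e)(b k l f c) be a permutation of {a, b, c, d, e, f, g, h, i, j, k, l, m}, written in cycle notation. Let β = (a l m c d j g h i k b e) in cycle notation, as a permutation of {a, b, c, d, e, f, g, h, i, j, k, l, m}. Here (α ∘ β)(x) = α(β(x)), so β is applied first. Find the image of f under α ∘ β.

First apply β: β(f) = f, then α(f) = c. Thus (α ∘ β)(f) = c.

c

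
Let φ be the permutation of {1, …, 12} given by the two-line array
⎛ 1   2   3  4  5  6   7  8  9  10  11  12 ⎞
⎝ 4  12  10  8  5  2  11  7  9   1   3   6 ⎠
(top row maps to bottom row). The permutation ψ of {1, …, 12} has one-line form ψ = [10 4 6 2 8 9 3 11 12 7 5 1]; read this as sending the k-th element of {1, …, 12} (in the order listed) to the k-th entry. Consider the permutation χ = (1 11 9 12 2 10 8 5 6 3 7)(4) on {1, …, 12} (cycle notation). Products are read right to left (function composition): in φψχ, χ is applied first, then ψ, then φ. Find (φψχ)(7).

Chase 7: χ(7) = 1; ψ(1) = 10; φ(10) = 1. Hence (φψχ)(7) = 1.

1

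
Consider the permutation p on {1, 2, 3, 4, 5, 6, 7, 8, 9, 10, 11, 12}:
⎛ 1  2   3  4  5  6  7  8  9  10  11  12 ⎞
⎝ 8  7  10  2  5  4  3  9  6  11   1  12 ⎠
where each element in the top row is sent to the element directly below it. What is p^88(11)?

3

Tracing 11 → 1 → … returns to 11 after 10 steps, so 11 lies in a 10-cycle (1 8 9 6 4 2 7 3 10 11).
Powers repeat with period 10 on this cycle, and 88 mod 10 = 8, so p^88(11) = p^8(11).
Advancing 8 steps from 11: 11 → 1 → 8 → 9 → 6 → 4 → 2 → 7 → 3.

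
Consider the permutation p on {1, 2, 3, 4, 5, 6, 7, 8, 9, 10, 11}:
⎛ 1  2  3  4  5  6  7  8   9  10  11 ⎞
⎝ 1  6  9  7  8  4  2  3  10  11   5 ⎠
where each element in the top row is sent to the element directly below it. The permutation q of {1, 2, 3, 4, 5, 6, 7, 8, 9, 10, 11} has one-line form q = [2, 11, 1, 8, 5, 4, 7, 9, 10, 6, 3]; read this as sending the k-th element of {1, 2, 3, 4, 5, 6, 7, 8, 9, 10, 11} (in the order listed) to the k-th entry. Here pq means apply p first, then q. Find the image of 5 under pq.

9

(pq)(5) = q(p(5)). p(5) = 8, then q(8) = 9. So (pq)(5) = 9.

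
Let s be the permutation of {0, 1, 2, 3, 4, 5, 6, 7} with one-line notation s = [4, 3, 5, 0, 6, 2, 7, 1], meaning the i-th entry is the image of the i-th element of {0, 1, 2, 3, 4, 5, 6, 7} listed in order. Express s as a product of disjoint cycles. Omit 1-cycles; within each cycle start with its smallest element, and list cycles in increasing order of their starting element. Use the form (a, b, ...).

(0, 4, 6, 7, 1, 3)(2, 5)

Start at 0 and follow images: 0 → 4 → 6 → 7 → 1 → 3 → 0, giving the cycle (0, 4, 6, 7, 1, 3).
Repeating from the next unused element and collecting all non-trivial cycles gives (0, 4, 6, 7, 1, 3)(2, 5).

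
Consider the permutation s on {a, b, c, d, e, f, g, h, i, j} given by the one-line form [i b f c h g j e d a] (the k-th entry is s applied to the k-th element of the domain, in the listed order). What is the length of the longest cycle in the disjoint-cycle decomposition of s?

Decomposing into disjoint cycles gives (a, i, d, c, f, g, j)(e, h); the longest has length 7.

7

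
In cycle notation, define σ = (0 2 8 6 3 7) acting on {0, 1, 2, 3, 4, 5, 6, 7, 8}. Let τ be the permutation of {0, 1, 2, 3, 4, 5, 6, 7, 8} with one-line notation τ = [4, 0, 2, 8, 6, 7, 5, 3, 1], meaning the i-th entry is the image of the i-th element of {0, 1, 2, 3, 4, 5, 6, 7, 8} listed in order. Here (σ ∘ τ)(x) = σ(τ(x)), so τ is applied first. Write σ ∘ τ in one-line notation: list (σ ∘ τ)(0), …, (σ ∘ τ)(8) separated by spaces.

4 2 8 6 3 0 5 7 1

For each element, apply τ then σ: 0 → 4 → 4; 1 → 0 → 2; 2 → 2 → 8; 3 → 8 → 6; 4 → 6 → 3; 5 → 7 → 0; 6 → 5 → 5; 7 → 3 → 7; 8 → 1 → 1.
Collecting the images, σ ∘ τ = [4 2 8 6 3 0 5 7 1].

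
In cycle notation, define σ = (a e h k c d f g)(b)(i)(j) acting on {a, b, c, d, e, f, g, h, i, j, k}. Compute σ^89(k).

k lies in the 8-cycle (a e h k c d f g).
On an 8-cycle, σ^8 is the identity, so σ^89 = σ^1 there (89 ≡ 1 mod 8).
Advancing 1 step from k: k → c.

c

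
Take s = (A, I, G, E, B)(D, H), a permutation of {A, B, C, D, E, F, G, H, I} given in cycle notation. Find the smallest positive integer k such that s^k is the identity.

10

The cycle type of s is (5, 2, 1, 1).
The order of s is the least common multiple of its cycle lengths: lcm(5, 2) = 10.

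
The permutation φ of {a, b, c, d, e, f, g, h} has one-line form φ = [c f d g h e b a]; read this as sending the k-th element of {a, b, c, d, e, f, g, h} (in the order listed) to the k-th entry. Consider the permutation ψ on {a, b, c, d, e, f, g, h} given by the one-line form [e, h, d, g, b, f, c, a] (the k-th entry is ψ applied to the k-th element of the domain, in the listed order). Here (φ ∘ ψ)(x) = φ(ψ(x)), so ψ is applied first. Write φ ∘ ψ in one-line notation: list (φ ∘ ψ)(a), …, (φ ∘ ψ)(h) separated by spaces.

(φ ∘ ψ)(x) = φ(ψ(x)). Computing each image: φ(ψ(a)) = φ(e) = h, φ(ψ(b)) = φ(h) = a, φ(ψ(c)) = φ(d) = g, φ(ψ(d)) = φ(g) = b, φ(ψ(e)) = φ(b) = f, φ(ψ(f)) = φ(f) = e, φ(ψ(g)) = φ(c) = d, φ(ψ(h)) = φ(a) = c.
Hence φ ∘ ψ = [h a g b f e d c].

h a g b f e d c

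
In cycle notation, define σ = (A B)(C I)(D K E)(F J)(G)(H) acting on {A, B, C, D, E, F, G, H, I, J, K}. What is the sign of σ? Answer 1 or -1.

-1

The cycle lengths are 3, 2, 2, 2, 1, 1.
A cycle is odd iff its length is even; σ has 3 even-length cycles, so sgn(σ) = (−1)^3 and σ is odd.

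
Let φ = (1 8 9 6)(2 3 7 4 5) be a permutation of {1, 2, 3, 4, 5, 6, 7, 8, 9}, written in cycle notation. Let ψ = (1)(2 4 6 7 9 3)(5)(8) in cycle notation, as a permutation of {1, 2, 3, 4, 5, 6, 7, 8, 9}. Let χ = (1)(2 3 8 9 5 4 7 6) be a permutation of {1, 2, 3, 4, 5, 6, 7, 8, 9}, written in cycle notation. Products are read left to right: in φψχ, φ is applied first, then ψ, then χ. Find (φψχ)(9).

Apply the permutations in order: φ(9) = 6, then ψ(6) = 7, then χ(7) = 6. So (φψχ)(9) = 6.

6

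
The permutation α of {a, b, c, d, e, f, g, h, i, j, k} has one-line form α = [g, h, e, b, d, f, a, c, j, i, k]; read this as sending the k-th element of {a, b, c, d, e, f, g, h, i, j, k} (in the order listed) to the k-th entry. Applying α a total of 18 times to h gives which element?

d

Tracing h → c → … returns to h after 5 steps, so h lies in a 5-cycle (b h c e d).
On a 5-cycle, α^5 is the identity, so α^18 = α^3 there (18 ≡ 3 mod 5).
Stepping 3 places around the cycle: h → c → e → d.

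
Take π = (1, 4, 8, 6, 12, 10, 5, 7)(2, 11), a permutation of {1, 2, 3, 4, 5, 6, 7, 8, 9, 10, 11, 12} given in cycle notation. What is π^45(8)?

7

8 lies in the 8-cycle (1, 4, 8, 6, 12, 10, 5, 7).
Since the cycle has length 8, π^45 acts on it the same as π^5 (45 mod 8 = 5).
Stepping 5 places around the cycle: 8 → 6 → 12 → 10 → 5 → 7.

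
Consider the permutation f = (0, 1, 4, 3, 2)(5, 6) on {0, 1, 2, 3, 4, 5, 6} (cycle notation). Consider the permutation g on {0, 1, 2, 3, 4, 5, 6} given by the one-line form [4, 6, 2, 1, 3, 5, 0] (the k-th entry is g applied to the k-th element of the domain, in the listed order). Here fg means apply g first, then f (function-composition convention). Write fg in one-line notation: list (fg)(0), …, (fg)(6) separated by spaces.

3 5 0 4 2 6 1

Chase each element through g then f: 0 → 4 → 3; 1 → 6 → 5; 2 → 2 → 0; 3 → 1 → 4; 4 → 3 → 2; 5 → 5 → 6; 6 → 0 → 1.
Collecting the images, fg = [3 5 0 4 2 6 1].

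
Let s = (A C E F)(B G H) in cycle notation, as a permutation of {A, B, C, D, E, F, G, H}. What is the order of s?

12

The cycle type of s is (4, 3, 1).
The order is lcm(4, 3) = 12.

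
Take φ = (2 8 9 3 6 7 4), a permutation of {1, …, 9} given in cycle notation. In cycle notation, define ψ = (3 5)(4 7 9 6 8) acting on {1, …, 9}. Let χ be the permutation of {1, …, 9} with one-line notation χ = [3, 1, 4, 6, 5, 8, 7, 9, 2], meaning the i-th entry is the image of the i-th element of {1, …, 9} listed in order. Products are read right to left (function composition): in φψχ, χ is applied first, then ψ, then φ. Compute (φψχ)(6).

2

Chase 6: χ(6) = 8; ψ(8) = 4; φ(4) = 2. Hence (φψχ)(6) = 2.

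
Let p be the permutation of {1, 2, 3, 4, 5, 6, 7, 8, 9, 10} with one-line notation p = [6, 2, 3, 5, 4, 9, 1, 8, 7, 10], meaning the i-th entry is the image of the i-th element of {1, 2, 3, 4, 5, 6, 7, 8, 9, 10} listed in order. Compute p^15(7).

9

Tracing 7 → 1 → … returns to 7 after 4 steps, so 7 lies in a 4-cycle (1, 6, 9, 7).
On a 4-cycle, p^4 is the identity, so p^15 = p^3 there (15 ≡ 3 mod 4).
Stepping 3 places around the cycle: 7 → 1 → 6 → 9.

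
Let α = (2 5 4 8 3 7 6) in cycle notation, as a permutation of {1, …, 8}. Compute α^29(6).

6 lies in the 7-cycle (2 5 4 8 3 7 6).
Powers repeat with period 7 on this cycle, and 29 mod 7 = 1, so α^29(6) = α^1(6).
Advancing 1 step from 6: 6 → 2.

2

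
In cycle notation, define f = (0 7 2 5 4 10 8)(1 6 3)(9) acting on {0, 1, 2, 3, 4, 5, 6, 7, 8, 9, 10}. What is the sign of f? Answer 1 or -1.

The cycle lengths are 7, 3, 1.
A cycle of length ℓ contributes ℓ−1 transpositions, so f is a product of 6 + 2 = 8 transpositions — even.

1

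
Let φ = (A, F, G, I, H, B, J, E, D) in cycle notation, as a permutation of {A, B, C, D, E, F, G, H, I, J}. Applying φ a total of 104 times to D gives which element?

D lies in the 9-cycle (A, F, G, I, H, B, J, E, D).
Since the cycle has length 9, φ^104 acts on it the same as φ^5 (104 mod 9 = 5).
Stepping 5 places around the cycle: D → A → F → G → I → H.

H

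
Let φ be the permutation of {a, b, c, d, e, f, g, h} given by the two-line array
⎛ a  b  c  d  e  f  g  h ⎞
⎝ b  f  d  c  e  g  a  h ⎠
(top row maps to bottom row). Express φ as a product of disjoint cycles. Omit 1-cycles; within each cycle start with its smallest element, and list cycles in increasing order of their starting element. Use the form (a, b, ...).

(a, b, f, g)(c, d)

Iterating φ from a gives a → b → f → g → a; that is the 4-cycle (a, b, f, g).
Continuing from each remaining unvisited element yields (a, b, f, g)(c, d).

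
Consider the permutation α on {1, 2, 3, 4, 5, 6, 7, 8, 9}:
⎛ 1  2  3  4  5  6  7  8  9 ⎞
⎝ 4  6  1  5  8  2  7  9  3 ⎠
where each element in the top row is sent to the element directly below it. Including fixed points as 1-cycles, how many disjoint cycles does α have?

The cycle decomposition is (1, 4, 5, 8, 9, 3)(2, 6)(7), which has 3 cycles (counting 1-cycles).

3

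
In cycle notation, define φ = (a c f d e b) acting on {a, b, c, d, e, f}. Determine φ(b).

b appears in (a c f d e b); the next entry (wrapping around) is a.

a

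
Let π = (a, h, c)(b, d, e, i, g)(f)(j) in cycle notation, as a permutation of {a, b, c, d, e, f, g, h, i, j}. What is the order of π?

15

The cycle type of π is (5, 3, 1, 1).
Since disjoint cycles commute, ord(π) = lcm(5, 3) = 15.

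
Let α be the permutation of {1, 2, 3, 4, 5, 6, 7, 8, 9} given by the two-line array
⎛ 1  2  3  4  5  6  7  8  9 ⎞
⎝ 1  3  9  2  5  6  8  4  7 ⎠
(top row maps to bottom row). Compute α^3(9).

Tracing 9 → 7 → … returns to 9 after 6 steps, so 9 lies in a 6-cycle (2 3 9 7 8 4).
Advancing 3 steps from 9: 9 → 7 → 8 → 4.

4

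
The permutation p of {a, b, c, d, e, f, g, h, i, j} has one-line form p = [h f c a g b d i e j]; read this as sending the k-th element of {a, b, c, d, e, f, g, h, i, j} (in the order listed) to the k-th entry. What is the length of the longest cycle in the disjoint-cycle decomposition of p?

Decomposing into disjoint cycles gives (a, h, i, e, g, d)(b, f); the longest has length 6.

6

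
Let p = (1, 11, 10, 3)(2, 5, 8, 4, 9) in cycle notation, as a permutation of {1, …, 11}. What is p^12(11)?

11 lies in the 4-cycle (1, 11, 10, 3).
Since the cycle has length 4, p^12 acts on it the same as p^0 (12 mod 4 = 0).
So p^12(11) = 11.

11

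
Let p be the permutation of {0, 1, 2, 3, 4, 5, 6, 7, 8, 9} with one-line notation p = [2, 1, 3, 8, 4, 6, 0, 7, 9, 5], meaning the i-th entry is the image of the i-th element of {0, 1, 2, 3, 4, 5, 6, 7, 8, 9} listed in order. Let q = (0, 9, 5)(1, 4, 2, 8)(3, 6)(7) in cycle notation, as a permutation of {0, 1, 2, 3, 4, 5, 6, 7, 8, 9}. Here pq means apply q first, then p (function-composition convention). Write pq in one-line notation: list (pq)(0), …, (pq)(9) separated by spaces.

Chase each element through q then p: 0 → 9 → 5; 1 → 4 → 4; 2 → 8 → 9; 3 → 6 → 0; 4 → 2 → 3; 5 → 0 → 2; 6 → 3 → 8; 7 → 7 → 7; 8 → 1 → 1; 9 → 5 → 6.
Collecting the images, pq = [5 4 9 0 3 2 8 7 1 6].

5 4 9 0 3 2 8 7 1 6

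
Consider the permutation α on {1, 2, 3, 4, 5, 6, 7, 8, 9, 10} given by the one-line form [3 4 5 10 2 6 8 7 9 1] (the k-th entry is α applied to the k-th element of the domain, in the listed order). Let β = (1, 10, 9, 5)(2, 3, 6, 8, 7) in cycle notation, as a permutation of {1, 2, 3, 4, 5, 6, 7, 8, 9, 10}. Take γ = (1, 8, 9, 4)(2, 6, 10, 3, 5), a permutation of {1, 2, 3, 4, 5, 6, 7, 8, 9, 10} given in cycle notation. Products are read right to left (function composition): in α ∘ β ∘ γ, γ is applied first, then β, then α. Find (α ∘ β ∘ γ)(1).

8

(α ∘ β ∘ γ)(1) = α(β(γ(1))). γ(1) = 8, then β(8) = 7, then α(7) = 8, so the result is 8.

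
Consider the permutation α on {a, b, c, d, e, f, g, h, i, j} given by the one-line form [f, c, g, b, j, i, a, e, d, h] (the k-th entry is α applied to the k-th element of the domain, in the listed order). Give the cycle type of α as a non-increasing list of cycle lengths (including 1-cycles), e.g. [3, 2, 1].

The disjoint cycles are (a f i d b c g)(e j h), with lengths 7, 3 in non-increasing order.

[7, 3]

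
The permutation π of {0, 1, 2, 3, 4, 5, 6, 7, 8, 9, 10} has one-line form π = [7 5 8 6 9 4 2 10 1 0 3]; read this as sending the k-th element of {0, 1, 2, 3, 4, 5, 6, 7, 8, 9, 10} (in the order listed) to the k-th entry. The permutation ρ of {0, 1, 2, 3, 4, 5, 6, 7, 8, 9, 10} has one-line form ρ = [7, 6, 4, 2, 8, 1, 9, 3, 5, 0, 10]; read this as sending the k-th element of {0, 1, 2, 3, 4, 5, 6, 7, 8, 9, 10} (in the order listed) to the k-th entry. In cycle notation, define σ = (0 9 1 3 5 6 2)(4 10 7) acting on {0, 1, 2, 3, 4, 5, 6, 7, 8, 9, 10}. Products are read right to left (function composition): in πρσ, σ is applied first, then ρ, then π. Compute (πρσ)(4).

Chase 4: σ(4) = 10; ρ(10) = 10; π(10) = 3. Hence (πρσ)(4) = 3.

3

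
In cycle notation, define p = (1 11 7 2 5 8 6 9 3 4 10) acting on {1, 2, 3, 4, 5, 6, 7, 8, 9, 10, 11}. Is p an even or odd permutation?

The cycle lengths are 11.
A cycle is odd iff its length is even; p has 0 even-length cycles, so sgn(p) = (−1)^0 and p is even.

even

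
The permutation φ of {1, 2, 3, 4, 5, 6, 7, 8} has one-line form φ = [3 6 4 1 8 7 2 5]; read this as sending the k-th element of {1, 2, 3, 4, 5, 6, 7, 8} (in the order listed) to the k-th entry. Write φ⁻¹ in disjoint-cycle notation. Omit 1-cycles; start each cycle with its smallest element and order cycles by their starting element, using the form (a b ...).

The cycle decomposition of φ is (1 3 4)(2 6 7)(5 8).
Reversing each cycle (and rotating so the smallest element leads) gives φ⁻¹ = (1 4 3)(2 7 6)(5 8).

(1 4 3)(2 7 6)(5 8)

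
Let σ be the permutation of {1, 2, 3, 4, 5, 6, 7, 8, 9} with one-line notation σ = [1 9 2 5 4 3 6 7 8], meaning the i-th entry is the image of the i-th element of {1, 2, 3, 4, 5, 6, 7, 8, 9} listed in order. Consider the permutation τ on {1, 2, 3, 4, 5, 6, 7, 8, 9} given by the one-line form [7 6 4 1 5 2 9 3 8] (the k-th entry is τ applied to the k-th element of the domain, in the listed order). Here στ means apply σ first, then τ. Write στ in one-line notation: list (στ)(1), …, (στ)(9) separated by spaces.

7 8 6 5 1 4 2 9 3

Chase each element through σ then τ: 1 → 1 → 7; 2 → 9 → 8; 3 → 2 → 6; 4 → 5 → 5; 5 → 4 → 1; 6 → 3 → 4; 7 → 6 → 2; 8 → 7 → 9; 9 → 8 → 3.
So στ in one-line form is 7 8 6 5 1 4 2 9 3.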